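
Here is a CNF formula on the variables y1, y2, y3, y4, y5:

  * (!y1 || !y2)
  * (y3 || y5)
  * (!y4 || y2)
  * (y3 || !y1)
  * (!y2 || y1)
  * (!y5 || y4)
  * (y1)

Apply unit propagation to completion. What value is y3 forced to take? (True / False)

True

(y1) stands alone — y1 = True.
(!y1 || !y2): since y1 = True, the clause reduces to (!y2). y2 = False.
(!y4 || y2): since y2 = False, the clause reduces to (!y4). y4 = False.
From (y3 || !y1) and y1 = True: y3 = True.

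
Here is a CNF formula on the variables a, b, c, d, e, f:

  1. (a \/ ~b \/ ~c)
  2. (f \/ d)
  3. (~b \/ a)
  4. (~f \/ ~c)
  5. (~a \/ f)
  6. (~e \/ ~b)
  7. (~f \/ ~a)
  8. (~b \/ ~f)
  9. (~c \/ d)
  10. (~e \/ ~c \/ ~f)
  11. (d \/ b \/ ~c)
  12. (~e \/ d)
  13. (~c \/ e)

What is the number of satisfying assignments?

6

Satisfying assignments:
  a=F b=F c=F d=F e=F f=T
  a=F b=F c=F d=T e=F f=F
  a=F b=F c=F d=T e=F f=T
  a=F b=F c=F d=T e=T f=F
  a=F b=F c=F d=T e=T f=T
  a=F b=F c=T d=T e=T f=F
That's 6 in total.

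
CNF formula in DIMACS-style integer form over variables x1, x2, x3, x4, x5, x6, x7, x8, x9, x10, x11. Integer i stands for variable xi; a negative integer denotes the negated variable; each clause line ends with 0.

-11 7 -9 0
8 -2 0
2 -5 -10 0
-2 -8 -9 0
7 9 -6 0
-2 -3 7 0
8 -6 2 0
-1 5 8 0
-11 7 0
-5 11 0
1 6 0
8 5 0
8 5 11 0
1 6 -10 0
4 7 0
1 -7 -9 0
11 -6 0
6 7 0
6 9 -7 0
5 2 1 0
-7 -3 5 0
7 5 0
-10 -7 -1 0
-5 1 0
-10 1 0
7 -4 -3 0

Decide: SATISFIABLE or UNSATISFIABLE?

x3 occurs only negated in the remaining clauses — set x3 = False.
Pure literal: x10 appears only negated; assign x10 = False.
Set x1 = False and propagate.
  then x6 is forced to True.
  then x11 is forced to True.
  then x7 is forced to True.
  then x9 is forced to False.
  then x5 is forced to False.
  then x8 is forced to True.
  then x2 is forced to True.
x4 is now unconstrained; take x4 = False.
So x1=0, x2=1, x3=0, x4=0, x5=0, x6=1, x7=1, x8=1, x9=0, x10=0, x11=1 is a satisfying assignment.

SATISFIABLE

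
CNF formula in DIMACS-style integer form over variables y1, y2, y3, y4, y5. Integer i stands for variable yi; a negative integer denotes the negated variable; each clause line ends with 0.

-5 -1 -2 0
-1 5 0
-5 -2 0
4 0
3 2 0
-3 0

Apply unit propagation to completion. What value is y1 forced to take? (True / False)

Unit clause (y4) sets y4 = True.
Unit clause (¬y3) sets y3 = False.
From (y3 ∨ y2) and y3 = False: y2 = True.
(¬y5 ∨ ¬y2): since y2 = True, the clause reduces to (¬y5). y5 = False.
(y5 ∨ ¬y1) with y5 = False leaves only ¬y1, so y1 = False.

False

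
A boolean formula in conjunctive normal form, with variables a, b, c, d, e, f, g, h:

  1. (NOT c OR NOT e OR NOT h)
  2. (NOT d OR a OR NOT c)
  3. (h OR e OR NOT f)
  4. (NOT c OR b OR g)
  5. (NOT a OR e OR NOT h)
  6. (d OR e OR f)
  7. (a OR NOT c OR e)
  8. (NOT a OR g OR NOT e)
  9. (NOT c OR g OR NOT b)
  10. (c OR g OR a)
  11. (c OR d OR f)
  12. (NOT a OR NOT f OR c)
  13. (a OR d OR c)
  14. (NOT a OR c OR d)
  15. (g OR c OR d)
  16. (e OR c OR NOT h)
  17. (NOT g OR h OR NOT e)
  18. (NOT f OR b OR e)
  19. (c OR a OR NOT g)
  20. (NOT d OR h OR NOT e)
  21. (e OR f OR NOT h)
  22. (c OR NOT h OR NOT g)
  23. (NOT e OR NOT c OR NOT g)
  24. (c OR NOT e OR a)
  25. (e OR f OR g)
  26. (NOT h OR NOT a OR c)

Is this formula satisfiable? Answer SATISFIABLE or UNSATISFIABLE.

Branch on a: take a = True.
For the remaining variables, b = True, c = False, d = True, e = False, f = False, g = True, h = False works.
So a = T, b = T, c = F, d = T, e = F, f = F, g = T, h = F is a satisfying assignment.

SATISFIABLE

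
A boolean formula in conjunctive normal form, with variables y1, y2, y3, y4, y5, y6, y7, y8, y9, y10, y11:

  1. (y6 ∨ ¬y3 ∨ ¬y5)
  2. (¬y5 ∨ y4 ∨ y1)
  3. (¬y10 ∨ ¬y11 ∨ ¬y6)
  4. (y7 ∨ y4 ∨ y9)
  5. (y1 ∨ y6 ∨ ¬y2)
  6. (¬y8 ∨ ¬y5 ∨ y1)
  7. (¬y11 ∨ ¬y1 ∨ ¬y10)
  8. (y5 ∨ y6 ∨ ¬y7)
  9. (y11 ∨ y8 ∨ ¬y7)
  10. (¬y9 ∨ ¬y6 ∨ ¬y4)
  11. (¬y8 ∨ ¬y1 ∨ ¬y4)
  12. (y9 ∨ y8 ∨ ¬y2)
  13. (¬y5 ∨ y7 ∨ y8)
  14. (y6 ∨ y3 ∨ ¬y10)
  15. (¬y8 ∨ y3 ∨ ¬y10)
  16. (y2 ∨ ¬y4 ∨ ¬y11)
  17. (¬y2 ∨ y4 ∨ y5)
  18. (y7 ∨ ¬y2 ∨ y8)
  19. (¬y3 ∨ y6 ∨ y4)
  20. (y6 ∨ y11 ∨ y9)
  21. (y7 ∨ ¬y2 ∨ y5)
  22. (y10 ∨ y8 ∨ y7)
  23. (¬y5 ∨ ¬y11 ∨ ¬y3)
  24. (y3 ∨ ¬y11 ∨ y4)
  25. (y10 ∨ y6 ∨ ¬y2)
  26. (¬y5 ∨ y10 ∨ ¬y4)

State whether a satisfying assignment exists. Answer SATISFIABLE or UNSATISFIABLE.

SATISFIABLE

Branch on y1: take y1 = False.
Set y2 = False and propagate.
Try y3 = True.
For the remaining variables, y4 = True, y5 = False, y6 = False, y7 = False, y8 = True, y9 = True, y10 = True, y11 = False works.
So y1=False, y2=False, y3=True, y4=True, y5=False, y6=False, y7=False, y8=True, y9=True, y10=True, y11=False is a satisfying assignment.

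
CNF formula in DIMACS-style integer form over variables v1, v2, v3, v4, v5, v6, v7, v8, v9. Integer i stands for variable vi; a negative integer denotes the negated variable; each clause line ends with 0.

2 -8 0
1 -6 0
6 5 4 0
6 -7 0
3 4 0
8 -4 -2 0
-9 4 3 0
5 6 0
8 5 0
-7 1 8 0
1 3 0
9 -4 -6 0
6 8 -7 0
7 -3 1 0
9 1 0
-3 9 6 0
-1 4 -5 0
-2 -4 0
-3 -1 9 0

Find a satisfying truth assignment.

v1 = True, v2 = False, v3 = True, v4 = True, v5 = True, v6 = False, v7 = False, v8 = False, v9 = True

Set v1 = True and propagate.
Try v2 = False.
  then v8 is forced to False.
  then v5 is forced to True.
  then v4 is forced to True.
Branch on v3: take v3 = True.
  then v9 is forced to True.
For the remaining variables, v6 = False, v7 = False works.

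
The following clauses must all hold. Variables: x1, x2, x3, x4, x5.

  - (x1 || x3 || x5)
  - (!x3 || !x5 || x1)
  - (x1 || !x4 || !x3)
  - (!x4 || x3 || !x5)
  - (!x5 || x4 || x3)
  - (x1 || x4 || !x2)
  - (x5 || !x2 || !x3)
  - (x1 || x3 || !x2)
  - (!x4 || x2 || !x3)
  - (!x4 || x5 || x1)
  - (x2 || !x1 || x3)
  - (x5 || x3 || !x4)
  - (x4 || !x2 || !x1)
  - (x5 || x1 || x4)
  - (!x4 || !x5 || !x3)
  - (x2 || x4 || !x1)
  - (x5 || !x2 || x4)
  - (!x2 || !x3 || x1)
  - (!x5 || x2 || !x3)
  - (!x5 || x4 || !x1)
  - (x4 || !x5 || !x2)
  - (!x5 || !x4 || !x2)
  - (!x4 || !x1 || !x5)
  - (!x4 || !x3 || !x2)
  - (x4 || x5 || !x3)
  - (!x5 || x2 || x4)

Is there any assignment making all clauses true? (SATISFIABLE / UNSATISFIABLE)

UNSATISFIABLE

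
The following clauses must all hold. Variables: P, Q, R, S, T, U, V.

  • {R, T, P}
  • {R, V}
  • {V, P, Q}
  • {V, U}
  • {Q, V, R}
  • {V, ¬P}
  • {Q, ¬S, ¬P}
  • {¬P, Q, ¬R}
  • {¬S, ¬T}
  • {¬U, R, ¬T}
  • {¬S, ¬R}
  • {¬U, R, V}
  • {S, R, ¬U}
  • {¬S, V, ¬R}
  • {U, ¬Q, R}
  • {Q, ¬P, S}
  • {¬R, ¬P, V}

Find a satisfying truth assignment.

Pure literal: V appears only positively; assign V = True.
Branch on P: take P = False.
Set Q = True and propagate.
Branch on R: take R = True.
  then S is forced to False.
T, U are now unconstrained; take T = False, U = False.
Check each clause:
  1. {P, R, T} — R is true.
  2. {V, R} — R is true.
  3. {V, P, Q} — Q is true.
  4. {V, U} — V is true.
  5. {R, V, Q} — Q is true.
  6. {¬P, V} — ¬P is true.
  7. {¬P, Q, ¬S} — Q is true.
  8. {Q, ¬P, ¬R} — Q is true.
  9. {¬S, ¬T} — ¬T is true.
  10. {¬U, R, ¬T} — R is true.
  11. {¬S, ¬R} — ¬S is true.
  12. {¬U, R, V} — ¬U is true.
  13. {R, S, ¬U} — ¬U is true.
  14. {¬R, V, ¬S} — ¬S is true.
  15. {U, ¬Q, R} — R is true.
  16. {¬P, S, Q} — Q is true.
  17. {¬P, V, ¬R} — ¬P is true.

P = False, Q = True, R = True, S = False, T = False, U = False, V = True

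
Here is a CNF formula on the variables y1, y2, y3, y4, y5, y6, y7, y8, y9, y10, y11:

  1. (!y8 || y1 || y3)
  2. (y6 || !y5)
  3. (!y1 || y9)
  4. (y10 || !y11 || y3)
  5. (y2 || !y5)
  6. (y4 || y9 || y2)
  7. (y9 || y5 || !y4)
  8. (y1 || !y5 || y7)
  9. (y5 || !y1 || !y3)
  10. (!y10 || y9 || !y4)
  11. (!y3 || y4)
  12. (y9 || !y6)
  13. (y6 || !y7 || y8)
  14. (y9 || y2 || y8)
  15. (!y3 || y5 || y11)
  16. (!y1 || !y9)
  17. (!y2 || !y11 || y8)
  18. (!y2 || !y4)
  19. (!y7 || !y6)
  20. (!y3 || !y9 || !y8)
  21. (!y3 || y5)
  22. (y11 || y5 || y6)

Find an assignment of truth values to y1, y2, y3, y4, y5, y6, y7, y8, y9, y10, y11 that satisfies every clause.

Branch on y1: take y1 = False.
Set y2 = False and propagate.
  then y5 is forced to False.
  then y3 is forced to False.
  then y8 is forced to False.
  then y9 is forced to True.
Branch on y6: take y6 = True.
  then y7 is forced to False.
The remaining clauses are satisfied by y4 = False, y10 = False, y11 = False.
Every clause has at least one true literal under this assignment.

y1=0, y2=0, y3=0, y4=0, y5=0, y6=1, y7=0, y8=0, y9=1, y10=0, y11=0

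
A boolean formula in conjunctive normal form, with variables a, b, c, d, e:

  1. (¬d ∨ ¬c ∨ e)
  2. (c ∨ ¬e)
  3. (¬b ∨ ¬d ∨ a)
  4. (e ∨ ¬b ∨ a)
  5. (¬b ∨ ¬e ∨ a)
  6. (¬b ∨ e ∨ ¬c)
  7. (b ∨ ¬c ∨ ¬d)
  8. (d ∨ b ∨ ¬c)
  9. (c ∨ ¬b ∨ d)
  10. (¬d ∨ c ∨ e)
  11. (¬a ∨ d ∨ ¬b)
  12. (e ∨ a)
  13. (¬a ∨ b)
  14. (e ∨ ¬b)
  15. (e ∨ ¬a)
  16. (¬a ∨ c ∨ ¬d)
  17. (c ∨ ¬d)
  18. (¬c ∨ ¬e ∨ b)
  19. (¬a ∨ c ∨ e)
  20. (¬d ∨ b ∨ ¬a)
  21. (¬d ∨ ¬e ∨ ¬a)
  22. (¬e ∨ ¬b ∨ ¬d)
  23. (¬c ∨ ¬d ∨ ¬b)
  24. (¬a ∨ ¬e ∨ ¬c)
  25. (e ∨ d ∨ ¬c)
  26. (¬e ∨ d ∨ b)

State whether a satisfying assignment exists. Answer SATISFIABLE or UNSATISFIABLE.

UNSATISFIABLE

e = True:
  propagation gives c=True, b=True, a=True; an empty clause results — contradiction.
e = False:
  propagation gives a=True; an empty clause results — contradiction.
Every branch closes, so no satisfying assignment exists.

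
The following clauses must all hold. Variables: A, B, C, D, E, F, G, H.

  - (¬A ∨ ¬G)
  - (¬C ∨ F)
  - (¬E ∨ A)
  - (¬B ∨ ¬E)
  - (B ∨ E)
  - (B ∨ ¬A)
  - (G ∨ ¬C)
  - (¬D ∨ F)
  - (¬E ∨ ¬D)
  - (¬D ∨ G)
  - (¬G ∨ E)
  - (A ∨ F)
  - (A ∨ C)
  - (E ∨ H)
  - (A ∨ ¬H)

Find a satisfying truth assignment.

A=T, B=T, C=F, D=F, E=F, F=T, G=F, H=T

Check each clause:
  1. (¬G ∨ ¬A) — ¬G is true.
  2. (F ∨ ¬C) — ¬C is true.
  3. (A ∨ ¬E) — A is true.
  4. (¬B ∨ ¬E) — ¬E is true.
  5. (E ∨ B) — B is true.
  6. (¬A ∨ B) — B is true.
  7. (¬C ∨ G) — ¬C is true.
  8. (F ∨ ¬D) — ¬D is true.
  9. (¬D ∨ ¬E) — ¬E is true.
  10. (¬D ∨ G) — ¬D is true.
  11. (¬G ∨ E) — ¬G is true.
  12. (F ∨ A) — A is true.
  13. (A ∨ C) — A is true.
  14. (H ∨ E) — H is true.
  15. (A ∨ ¬H) — A is true.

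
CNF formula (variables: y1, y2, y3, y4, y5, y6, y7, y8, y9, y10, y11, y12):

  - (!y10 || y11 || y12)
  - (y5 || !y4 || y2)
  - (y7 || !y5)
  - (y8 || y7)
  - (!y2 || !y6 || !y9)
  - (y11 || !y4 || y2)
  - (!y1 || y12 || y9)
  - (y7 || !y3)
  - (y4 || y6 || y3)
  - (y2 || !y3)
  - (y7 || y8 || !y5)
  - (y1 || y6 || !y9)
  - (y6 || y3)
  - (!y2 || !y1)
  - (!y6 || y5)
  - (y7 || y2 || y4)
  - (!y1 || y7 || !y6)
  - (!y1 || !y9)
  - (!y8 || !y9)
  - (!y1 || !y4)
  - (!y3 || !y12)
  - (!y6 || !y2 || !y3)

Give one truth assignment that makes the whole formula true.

y7 occurs only positively in the remaining clauses — set y7 = True.
y10 occurs only negated in the remaining clauses — set y10 = False.
Try y1 = False.
Set y2 = True and propagate.
The remaining clauses are satisfied by y3 = True, y4 = False, y5 = False, y6 = False, y8 = False, y9 = False, y11 = True, y12 = False.

y1=0, y2=1, y3=1, y4=0, y5=0, y6=0, y7=1, y8=0, y9=0, y10=0, y11=1, y12=0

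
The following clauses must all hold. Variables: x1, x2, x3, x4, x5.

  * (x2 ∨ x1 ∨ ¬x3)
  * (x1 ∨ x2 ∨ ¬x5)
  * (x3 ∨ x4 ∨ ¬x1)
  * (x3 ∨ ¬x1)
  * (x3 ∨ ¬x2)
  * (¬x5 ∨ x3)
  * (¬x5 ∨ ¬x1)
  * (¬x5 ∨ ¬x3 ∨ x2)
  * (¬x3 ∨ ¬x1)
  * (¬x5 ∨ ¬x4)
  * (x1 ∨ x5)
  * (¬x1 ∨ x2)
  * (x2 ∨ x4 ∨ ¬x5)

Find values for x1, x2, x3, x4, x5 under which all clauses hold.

x1=False, x2=True, x3=True, x4=False, x5=True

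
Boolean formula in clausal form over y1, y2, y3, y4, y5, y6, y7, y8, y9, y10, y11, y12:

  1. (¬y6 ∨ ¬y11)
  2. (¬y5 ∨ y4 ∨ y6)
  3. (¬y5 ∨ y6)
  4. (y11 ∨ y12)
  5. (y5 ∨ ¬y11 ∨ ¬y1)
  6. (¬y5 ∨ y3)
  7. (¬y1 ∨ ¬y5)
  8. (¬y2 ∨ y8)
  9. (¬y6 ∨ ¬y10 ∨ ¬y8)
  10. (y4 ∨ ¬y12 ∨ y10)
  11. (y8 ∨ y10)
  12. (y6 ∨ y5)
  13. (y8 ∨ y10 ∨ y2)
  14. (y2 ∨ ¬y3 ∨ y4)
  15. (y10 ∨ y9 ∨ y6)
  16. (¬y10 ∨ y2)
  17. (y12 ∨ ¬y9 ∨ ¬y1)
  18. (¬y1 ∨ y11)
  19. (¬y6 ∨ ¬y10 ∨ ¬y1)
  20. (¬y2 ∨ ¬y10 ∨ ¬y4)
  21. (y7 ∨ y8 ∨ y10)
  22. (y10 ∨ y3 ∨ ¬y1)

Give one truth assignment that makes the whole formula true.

y1=False  y2=False  y3=True  y4=True  y5=False  y6=True  y7=False  y8=True  y9=True  y10=False  y11=False  y12=True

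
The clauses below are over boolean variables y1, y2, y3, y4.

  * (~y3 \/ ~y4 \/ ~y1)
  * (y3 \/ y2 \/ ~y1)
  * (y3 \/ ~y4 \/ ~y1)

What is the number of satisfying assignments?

11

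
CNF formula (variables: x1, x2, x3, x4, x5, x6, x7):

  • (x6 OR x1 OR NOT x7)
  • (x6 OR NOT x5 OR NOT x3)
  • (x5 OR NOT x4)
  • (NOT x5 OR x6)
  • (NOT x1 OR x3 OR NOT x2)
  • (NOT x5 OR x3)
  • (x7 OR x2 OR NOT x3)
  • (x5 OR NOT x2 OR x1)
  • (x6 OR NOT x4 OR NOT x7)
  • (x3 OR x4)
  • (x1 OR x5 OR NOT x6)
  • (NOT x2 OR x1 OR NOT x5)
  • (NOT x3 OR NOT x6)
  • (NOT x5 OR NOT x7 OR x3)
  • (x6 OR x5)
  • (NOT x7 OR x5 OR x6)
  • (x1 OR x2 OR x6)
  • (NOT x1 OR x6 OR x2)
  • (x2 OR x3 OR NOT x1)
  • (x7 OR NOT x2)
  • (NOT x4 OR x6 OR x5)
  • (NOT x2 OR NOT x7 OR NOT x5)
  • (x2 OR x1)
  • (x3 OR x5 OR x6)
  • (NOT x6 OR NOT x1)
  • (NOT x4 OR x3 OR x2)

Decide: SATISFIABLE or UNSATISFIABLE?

UNSATISFIABLE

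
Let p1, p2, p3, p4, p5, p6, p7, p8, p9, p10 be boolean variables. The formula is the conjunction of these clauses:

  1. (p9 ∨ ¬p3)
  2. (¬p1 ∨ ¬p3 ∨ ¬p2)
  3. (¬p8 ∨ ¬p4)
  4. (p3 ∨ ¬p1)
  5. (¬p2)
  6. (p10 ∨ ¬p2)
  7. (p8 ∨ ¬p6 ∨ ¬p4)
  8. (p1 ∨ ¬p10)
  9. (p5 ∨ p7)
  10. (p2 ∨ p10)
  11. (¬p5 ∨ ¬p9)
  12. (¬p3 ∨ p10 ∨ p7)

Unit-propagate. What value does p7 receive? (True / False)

True

(¬p2) stands alone — p2 = False.
In (p10 ∨ p2), p2 is now false; p10 must hold, so p10 = True.
From (p1 ∨ ¬p10) and p10 = True: p1 = True.
(¬p1 ∨ p3) with p1 = True leaves only p3, so p3 = True.
In (p9 ∨ ¬p3), ¬p3 is now false; p9 must hold, so p9 = True.
In (¬p5 ∨ ¬p9), ¬p9 is now false; ¬p5 must hold, so p5 = False.
(p7 ∨ p5) with p5 = False leaves only p7, so p7 = True.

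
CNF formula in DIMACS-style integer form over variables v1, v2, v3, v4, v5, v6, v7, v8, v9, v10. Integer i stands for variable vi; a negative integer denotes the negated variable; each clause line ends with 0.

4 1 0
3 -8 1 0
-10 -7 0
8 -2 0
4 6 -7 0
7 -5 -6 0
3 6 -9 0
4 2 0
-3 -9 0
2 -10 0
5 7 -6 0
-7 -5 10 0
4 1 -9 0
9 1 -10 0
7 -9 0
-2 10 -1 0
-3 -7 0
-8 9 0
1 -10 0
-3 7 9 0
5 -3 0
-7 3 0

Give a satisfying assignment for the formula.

v1 = 1, v2 = 0, v3 = 0, v4 = 1, v5 = 1, v6 = 0, v7 = 0, v8 = 0, v9 = 0, v10 = 0

Check each clause:
  1. (v4 || v1) — v1 is true.
  2. (v1 || v3 || !v8) — !v8 is true.
  3. (!v7 || !v10) — !v7 is true.
  4. (!v2 || v8) — !v2 is true.
  5. (!v7 || v6 || v4) — !v7 is true.
  6. (!v6 || v7 || !v5) — !v6 is true.
  7. (!v9 || v6 || v3) — !v9 is true.
  8. (v4 || v2) — v4 is true.
  9. (!v9 || !v3) — !v3 is true.
  10. (!v10 || v2) — !v10 is true.
  11. (!v6 || v5 || v7) — !v6 is true.
  12. (v10 || !v5 || !v7) — !v7 is true.
  13. (v1 || !v9 || v4) — v1 is true.
  14. (!v10 || v9 || v1) — v1 is true.
  15. (v7 || !v9) — !v9 is true.
  16. (!v1 || !v2 || v10) — !v2 is true.
  17. (!v3 || !v7) — !v7 is true.
  18. (!v8 || v9) — !v8 is true.
  19. (!v10 || v1) — v1 is true.
  20. (!v3 || v7 || v9) — !v3 is true.
  21. (!v3 || v5) — v5 is true.
  22. (v3 || !v7) — !v7 is true.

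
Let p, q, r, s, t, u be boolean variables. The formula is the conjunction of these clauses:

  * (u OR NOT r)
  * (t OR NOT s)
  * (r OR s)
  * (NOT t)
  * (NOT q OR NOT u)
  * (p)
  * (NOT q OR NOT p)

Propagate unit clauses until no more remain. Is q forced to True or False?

(NOT t) stands alone — t = False.
In (t OR NOT s), t is now false; NOT s must hold, so s = False.
In (s OR r), s is now false; r must hold, so r = True.
In (u OR NOT r), NOT r is now false; u must hold, so u = True.
From (NOT u OR NOT q) and u = True: q = False.

False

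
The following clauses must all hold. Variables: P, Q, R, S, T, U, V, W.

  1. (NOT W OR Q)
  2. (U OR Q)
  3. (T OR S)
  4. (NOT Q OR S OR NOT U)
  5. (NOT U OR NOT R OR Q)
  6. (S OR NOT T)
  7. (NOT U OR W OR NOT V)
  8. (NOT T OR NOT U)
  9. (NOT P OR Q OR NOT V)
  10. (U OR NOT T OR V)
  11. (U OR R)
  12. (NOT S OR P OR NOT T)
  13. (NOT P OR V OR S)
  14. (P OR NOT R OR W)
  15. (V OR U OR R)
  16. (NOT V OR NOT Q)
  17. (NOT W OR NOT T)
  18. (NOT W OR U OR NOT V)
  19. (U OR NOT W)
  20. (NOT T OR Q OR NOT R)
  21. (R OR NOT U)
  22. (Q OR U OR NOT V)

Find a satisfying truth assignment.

P = True  Q = True  R = True  S = True  T = False  U = True  V = False  W = True

Check each clause:
  1. (NOT W OR Q) — Q is true.
  2. (U OR Q) — Q is true.
  3. (T OR S) — S is true.
  4. (NOT Q OR NOT U OR S) — S is true.
  5. (NOT R OR NOT U OR Q) — Q is true.
  6. (NOT T OR S) — NOT T is true.
  7. (NOT V OR NOT U OR W) — W is true.
  8. (NOT T OR NOT U) — NOT T is true.
  9. (NOT V OR NOT P OR Q) — NOT V is true.
  10. (V OR U OR NOT T) — NOT T is true.
  11. (U OR R) — R is true.
  12. (NOT T OR P OR NOT S) — P is true.
  13. (V OR NOT P OR S) — S is true.
  14. (P OR NOT R OR W) — W is true.
  15. (U OR V OR R) — R is true.
  16. (NOT V OR NOT Q) — NOT V is true.
  17. (NOT W OR NOT T) — NOT T is true.
  18. (NOT V OR NOT W OR U) — NOT V is true.
  19. (U OR NOT W) — U is true.
  20. (NOT R OR NOT T OR Q) — Q is true.
  21. (NOT U OR R) — R is true.
  22. (U OR NOT V OR Q) — NOT V is true.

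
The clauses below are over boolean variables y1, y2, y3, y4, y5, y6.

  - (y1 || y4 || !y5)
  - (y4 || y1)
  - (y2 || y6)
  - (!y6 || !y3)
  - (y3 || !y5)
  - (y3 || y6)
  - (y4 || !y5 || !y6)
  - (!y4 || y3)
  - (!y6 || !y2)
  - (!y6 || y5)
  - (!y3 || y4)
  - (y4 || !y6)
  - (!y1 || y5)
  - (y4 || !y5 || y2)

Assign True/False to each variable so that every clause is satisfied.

y1 = T, y2 = T, y3 = T, y4 = T, y5 = T, y6 = F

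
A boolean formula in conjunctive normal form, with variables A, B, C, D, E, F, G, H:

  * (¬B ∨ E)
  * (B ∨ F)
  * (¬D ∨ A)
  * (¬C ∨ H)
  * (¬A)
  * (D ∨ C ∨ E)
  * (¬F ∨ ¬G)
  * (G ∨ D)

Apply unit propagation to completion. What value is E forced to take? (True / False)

True

(¬A) stands alone — A = False.
(A ∨ ¬D) with A = False leaves only ¬D, so D = False.
(D ∨ G) with D = False leaves only G, so G = True.
From (¬G ∨ ¬F) and G = True: F = False.
From (F ∨ B) and F = False: B = True.
(¬B ∨ E) with B = True leaves only E, so E = True.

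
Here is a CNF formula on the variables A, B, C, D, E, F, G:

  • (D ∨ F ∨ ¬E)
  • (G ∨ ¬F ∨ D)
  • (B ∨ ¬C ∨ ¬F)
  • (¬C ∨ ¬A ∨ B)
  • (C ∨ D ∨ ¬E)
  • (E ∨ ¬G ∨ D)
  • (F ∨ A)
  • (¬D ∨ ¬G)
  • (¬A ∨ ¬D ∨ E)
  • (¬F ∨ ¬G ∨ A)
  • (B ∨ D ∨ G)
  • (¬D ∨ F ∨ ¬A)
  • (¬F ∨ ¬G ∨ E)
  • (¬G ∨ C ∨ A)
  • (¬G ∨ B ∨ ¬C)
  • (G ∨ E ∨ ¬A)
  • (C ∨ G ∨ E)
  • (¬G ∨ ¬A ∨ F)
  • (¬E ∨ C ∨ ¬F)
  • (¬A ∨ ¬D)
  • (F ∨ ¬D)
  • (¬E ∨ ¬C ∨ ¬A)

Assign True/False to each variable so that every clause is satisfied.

B occurs only positively in the remaining clauses — set B = True.
Branch on A: take A = False.
  then F is forced to True.
  then G is forced to False.
  then D is forced to True.
Set C = True and propagate.
E is now unconstrained; take E = False.
Every clause has at least one true literal under this assignment.

A=False, B=True, C=True, D=True, E=False, F=True, G=False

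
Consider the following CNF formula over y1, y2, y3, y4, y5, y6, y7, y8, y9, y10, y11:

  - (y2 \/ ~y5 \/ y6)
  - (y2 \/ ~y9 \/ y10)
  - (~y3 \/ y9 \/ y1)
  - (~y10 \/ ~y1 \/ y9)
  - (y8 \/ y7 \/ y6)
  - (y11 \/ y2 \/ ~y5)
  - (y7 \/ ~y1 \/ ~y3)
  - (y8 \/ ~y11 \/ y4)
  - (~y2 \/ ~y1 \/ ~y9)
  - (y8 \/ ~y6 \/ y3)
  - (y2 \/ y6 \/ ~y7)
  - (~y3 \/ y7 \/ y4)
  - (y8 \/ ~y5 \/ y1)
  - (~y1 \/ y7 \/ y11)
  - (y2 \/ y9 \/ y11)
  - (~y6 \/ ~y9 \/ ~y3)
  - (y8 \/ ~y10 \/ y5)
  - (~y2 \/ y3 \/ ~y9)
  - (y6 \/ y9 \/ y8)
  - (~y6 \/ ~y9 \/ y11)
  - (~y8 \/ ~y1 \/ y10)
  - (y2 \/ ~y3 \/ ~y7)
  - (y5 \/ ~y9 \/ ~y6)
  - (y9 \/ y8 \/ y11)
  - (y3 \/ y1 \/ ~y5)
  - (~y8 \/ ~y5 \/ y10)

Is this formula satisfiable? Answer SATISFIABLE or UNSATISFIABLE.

Try y1 = False.
Set y2 = True and propagate.
For the remaining variables, y3 = False, y4 = False, y5 = False, y6 = True, y7 = False, y8 = True, y9 = False, y10 = True, y11 = True works.
Every clause has at least one true literal under this assignment.
So y1=False, y2=True, y3=False, y4=False, y5=False, y6=True, y7=False, y8=True, y9=False, y10=True, y11=True is a satisfying assignment.

SATISFIABLE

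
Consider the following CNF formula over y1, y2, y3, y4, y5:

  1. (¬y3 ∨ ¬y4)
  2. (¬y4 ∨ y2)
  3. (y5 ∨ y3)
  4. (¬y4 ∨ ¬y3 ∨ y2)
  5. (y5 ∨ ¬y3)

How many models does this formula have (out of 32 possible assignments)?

Case analysis on y3 and y4:
  y3=1, y4=1: a clause becomes empty — 0.
  y3=1, y4=0: remaining (y1,y2,y5) ∈ {(0,0,1); (0,1,1); (1,0,1); (1,1,1)} — 4.
  y3=0, y4=1: remaining (y1,y2,y5) ∈ {(0,1,1); (1,1,1)} — 2.
  y3=0, y4=0: remaining (y1,y2,y5) ∈ {(0,0,1); (0,1,1); (1,0,1); (1,1,1)} — 4.
Total: 0 + 4 + 2 + 4 = 10.

10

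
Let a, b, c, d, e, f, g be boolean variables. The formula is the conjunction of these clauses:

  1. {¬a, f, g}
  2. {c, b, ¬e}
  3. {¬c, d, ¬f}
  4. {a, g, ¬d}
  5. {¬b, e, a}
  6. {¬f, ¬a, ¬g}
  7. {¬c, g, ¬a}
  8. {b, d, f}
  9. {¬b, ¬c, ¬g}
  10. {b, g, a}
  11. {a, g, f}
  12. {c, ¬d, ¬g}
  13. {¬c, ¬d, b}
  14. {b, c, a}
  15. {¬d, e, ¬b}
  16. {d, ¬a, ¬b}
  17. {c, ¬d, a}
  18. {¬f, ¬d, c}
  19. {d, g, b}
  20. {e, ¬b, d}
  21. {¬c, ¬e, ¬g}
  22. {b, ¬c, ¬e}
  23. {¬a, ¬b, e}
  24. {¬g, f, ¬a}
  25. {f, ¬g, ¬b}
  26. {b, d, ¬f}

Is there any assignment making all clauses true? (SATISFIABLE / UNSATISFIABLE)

SATISFIABLE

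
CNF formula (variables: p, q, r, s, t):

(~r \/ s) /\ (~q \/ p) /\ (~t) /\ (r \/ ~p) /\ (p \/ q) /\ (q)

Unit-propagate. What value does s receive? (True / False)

(~t) stands alone — t = False.
(q) stands alone — q = True.
(p \/ ~q) with q = True leaves only p, so p = True.
(r \/ ~p) with p = True leaves only r, so r = True.
In (~r \/ s), ~r is now false; s must hold, so s = True.

True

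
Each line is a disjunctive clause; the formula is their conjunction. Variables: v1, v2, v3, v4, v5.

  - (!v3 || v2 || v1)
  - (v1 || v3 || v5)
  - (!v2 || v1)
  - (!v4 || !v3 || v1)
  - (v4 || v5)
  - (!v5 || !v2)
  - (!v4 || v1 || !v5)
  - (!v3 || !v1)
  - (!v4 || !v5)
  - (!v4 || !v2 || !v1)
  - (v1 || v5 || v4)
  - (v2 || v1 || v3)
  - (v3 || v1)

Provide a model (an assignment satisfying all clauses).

Set v1 = True and propagate.
  then v3 is forced to False.
The remaining clauses are satisfied by v2 = False, v4 = False, v5 = True.
Every clause has at least one true literal under this assignment.

v1=True, v2=False, v3=False, v4=False, v5=True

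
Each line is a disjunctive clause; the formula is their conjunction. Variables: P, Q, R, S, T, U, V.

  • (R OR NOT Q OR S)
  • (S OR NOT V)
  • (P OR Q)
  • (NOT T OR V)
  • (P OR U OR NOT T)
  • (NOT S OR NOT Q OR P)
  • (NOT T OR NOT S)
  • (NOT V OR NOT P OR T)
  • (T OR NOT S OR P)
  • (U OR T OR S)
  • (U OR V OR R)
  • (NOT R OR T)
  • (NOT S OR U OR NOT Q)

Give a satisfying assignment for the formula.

Pure literal: U appears only positively; assign U = True.
Set P = True and propagate.
The remaining clauses are satisfied by Q = False, R = False, S = False, T = False, V = False.

P=T, Q=F, R=F, S=F, T=F, U=T, V=F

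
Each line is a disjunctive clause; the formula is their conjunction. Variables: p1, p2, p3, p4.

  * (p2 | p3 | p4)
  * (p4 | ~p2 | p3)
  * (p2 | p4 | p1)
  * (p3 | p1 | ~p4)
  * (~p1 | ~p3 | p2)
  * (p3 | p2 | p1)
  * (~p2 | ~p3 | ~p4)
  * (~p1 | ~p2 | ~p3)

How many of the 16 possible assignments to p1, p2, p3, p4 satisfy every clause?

The models are:
  p1=F p2=F p3=T p4=T
  p1=F p2=T p3=T p4=F
  p1=T p2=F p3=F p4=T
  p1=T p2=T p3=F p4=T
Count: 4.

4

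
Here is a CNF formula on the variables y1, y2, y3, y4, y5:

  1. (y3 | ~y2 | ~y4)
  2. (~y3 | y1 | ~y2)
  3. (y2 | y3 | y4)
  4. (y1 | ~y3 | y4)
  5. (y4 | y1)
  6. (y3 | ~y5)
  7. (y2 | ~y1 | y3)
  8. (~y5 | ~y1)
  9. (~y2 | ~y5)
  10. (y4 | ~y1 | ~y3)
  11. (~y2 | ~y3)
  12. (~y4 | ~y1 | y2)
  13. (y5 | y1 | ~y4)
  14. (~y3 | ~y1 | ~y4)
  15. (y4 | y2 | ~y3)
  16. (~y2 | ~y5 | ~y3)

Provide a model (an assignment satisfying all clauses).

y1=False, y2=False, y3=True, y4=True, y5=True

Check each clause:
  1. (~y4 | ~y2 | y3) — y3 is true.
  2. (y1 | ~y3 | ~y2) — ~y2 is true.
  3. (y3 | y2 | y4) — y3 is true.
  4. (~y3 | y1 | y4) — y4 is true.
  5. (y4 | y1) — y4 is true.
  6. (y3 | ~y5) — y3 is true.
  7. (y2 | y3 | ~y1) — y3 is true.
  8. (~y1 | ~y5) — ~y1 is true.
  9. (~y2 | ~y5) — ~y2 is true.
  10. (~y3 | y4 | ~y1) — y4 is true.
  11. (~y2 | ~y3) — ~y2 is true.
  12. (~y4 | y2 | ~y1) — ~y1 is true.
  13. (y1 | y5 | ~y4) — y5 is true.
  14. (~y4 | ~y1 | ~y3) — ~y1 is true.
  15. (y2 | y4 | ~y3) — y4 is true.
  16. (~y2 | ~y5 | ~y3) — ~y2 is true.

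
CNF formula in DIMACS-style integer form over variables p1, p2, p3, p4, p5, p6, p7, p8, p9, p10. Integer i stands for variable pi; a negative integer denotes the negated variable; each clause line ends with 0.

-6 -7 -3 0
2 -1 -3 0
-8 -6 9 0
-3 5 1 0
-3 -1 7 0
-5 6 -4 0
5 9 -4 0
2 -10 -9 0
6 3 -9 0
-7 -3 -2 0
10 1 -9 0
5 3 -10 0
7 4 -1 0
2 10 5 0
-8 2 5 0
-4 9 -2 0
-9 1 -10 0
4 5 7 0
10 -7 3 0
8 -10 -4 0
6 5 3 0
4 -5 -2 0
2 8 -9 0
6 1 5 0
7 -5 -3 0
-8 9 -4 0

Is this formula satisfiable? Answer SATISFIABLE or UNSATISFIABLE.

SATISFIABLE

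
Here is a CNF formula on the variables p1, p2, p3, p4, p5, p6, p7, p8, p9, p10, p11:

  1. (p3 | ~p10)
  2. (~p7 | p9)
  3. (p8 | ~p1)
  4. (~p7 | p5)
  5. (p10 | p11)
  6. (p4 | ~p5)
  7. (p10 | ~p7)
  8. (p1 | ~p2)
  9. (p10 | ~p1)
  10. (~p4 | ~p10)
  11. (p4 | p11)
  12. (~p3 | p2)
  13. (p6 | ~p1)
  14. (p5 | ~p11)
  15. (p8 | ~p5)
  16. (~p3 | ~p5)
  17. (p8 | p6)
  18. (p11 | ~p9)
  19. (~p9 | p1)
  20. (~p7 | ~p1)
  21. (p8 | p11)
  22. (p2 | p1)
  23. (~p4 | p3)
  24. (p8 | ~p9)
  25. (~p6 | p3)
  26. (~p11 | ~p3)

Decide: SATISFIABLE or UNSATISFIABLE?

UNSATISFIABLE

p1 = True:
  propagation gives p8=True, p10=True, p3=True, p4=False; an empty clause results — contradiction.
p1 = False:
  propagation gives p2=False; an empty clause results — contradiction.
Every branch closes, so no satisfying assignment exists.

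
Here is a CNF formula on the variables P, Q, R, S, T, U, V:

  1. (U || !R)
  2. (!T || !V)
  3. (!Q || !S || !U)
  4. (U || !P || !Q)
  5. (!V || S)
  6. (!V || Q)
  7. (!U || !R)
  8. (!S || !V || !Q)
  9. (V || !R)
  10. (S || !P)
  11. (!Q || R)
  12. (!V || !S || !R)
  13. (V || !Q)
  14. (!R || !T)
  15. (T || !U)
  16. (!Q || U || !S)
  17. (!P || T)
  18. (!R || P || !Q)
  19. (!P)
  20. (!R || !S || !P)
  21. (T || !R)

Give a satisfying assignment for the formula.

(!P) is a unit clause, so P = False.
Try Q = False.
  then V is forced to False.
  then R is forced to False.
Try T = True.
S, U are now unconstrained; take S = False, U = True.
Every clause has at least one true literal under this assignment.

P = 0, Q = 0, R = 0, S = 0, T = 1, U = 1, V = 0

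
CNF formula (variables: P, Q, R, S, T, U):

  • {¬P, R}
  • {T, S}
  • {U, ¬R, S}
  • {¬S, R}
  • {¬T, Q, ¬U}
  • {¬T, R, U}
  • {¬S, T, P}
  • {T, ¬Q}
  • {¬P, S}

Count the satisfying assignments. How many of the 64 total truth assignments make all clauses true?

10

Split on S, then T.
  S=1, T=1: P free; 3 ways for (Q,R,U) × 2^1 = 6.
  S=1, T=0: remaining (P,Q,R,U) ∈ {(1,0,1,0); (1,0,1,1)} — 2.
  S=0, T=1: remaining (P,Q,R,U) ∈ {(0,1,0,1); (0,1,1,1)} — 2.
  S=0, T=0: a clause becomes empty — 0.
Total: 6 + 2 + 2 + 0 = 10.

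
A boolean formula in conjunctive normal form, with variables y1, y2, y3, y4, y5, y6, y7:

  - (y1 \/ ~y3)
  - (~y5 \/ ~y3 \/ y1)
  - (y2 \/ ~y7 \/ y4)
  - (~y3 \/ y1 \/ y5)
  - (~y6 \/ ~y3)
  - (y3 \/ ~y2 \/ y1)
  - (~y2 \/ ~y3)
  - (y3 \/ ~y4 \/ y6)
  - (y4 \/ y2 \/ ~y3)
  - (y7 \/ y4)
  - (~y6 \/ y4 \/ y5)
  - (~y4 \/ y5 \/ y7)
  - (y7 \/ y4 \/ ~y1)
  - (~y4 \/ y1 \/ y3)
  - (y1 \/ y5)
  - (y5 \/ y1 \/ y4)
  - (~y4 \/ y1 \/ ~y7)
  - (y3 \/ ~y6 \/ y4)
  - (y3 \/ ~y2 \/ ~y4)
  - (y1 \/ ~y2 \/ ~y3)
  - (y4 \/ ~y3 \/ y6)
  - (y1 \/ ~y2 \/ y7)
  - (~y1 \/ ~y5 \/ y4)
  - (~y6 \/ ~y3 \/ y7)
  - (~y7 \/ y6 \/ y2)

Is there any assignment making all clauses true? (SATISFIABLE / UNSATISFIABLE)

SATISFIABLE

Try y1 = True.
Try y2 = False.
Set y3 = False and propagate.
The remaining clauses are satisfied by y4 = True, y5 = True, y6 = True, y7 = True.
Every clause has at least one true literal under this assignment.
So y1=True, y2=False, y3=False, y4=True, y5=True, y6=True, y7=True is a satisfying assignment.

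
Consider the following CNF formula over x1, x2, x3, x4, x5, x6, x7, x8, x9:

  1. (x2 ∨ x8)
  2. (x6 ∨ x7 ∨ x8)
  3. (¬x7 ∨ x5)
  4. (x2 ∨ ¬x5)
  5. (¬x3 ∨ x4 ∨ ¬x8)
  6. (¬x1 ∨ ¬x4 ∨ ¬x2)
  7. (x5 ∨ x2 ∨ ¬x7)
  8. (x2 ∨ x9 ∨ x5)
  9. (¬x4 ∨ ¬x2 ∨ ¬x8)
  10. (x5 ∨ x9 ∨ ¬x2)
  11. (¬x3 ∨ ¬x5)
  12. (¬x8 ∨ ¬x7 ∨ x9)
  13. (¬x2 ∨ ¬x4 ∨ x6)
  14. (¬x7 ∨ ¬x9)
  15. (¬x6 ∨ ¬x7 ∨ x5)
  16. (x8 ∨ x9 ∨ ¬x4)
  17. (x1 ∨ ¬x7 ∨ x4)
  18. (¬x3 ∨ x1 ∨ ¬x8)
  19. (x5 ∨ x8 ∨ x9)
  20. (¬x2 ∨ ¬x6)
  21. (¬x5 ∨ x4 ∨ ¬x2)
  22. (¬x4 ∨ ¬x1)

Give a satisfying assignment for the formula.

x3 occurs only negated in the remaining clauses — set x3 = False.
Set x1 = False and propagate.
Branch on x2: take x2 = False.
  then x8 is forced to True.
  then x5 is forced to False.
  then x7 is forced to False.
  then x9 is forced to True.
x4, x6 are now unconstrained; take x4 = True, x6 = True.
Every clause has at least one true literal under this assignment.
Check each clause:
  1. (x2 ∨ x8) — x8 is true.
  2. (x6 ∨ x7 ∨ x8) — x8 is true.
  3. (x5 ∨ ¬x7) — ¬x7 is true.
  4. (¬x5 ∨ x2) — ¬x5 is true.
  5. (¬x3 ∨ x4 ∨ ¬x8) — x4 is true.
  6. (¬x1 ∨ ¬x4 ∨ ¬x2) — ¬x1 is true.
  7. (¬x7 ∨ x5 ∨ x2) — ¬x7 is true.
  8. (x2 ∨ x9 ∨ x5) — x9 is true.
  9. (¬x8 ∨ ¬x2 ∨ ¬x4) — ¬x2 is true.
  10. (x9 ∨ x5 ∨ ¬x2) — x9 is true.
  11. (¬x5 ∨ ¬x3) — ¬x5 is true.
  12. (¬x7 ∨ x9 ∨ ¬x8) — x9 is true.
  13. (¬x2 ∨ ¬x4 ∨ x6) — ¬x2 is true.
  14. (¬x9 ∨ ¬x7) — ¬x7 is true.
  15. (x5 ∨ ¬x7 ∨ ¬x6) — ¬x7 is true.
  16. (¬x4 ∨ x9 ∨ x8) — x8 is true.
  17. (x4 ∨ ¬x7 ∨ x1) — ¬x7 is true.
  18. (¬x3 ∨ x1 ∨ ¬x8) — ¬x3 is true.
  19. (x8 ∨ x9 ∨ x5) — x8 is true.
  20. (¬x2 ∨ ¬x6) — ¬x2 is true.
  21. (x4 ∨ ¬x2 ∨ ¬x5) — ¬x5 is true.
  22. (¬x1 ∨ ¬x4) — ¬x1 is true.

x1=F, x2=F, x3=F, x4=T, x5=F, x6=T, x7=F, x8=T, x9=T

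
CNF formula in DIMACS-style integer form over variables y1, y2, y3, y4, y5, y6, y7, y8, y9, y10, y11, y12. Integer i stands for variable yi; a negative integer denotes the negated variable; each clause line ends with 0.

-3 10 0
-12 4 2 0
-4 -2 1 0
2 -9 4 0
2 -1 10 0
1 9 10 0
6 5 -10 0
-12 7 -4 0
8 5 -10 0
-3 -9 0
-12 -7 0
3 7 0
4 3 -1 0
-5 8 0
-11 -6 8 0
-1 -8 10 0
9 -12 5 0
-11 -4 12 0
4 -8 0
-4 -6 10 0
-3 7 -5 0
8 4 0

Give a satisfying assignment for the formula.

y1=T  y2=T  y3=T  y4=T  y5=F  y6=T  y7=T  y8=T  y9=F  y10=T  y11=F  y12=F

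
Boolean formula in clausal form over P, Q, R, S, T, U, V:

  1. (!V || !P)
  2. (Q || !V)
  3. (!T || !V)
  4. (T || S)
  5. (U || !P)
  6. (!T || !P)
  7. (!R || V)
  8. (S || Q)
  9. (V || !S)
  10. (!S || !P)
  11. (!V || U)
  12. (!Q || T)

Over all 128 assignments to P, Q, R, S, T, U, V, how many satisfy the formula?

2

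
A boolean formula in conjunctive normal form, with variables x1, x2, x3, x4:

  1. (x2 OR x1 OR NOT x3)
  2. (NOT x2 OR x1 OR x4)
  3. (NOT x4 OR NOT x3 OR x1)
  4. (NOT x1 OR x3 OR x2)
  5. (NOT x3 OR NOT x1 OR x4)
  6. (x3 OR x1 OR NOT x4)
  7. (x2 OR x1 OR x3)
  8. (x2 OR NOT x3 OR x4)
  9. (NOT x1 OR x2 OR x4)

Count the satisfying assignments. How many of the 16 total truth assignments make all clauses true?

4

The models are:
  x1=1 x2=0 x3=1 x4=1
  x1=1 x2=1 x3=0 x4=0
  x1=1 x2=1 x3=0 x4=1
  x1=1 x2=1 x3=1 x4=1
That's 4 in total.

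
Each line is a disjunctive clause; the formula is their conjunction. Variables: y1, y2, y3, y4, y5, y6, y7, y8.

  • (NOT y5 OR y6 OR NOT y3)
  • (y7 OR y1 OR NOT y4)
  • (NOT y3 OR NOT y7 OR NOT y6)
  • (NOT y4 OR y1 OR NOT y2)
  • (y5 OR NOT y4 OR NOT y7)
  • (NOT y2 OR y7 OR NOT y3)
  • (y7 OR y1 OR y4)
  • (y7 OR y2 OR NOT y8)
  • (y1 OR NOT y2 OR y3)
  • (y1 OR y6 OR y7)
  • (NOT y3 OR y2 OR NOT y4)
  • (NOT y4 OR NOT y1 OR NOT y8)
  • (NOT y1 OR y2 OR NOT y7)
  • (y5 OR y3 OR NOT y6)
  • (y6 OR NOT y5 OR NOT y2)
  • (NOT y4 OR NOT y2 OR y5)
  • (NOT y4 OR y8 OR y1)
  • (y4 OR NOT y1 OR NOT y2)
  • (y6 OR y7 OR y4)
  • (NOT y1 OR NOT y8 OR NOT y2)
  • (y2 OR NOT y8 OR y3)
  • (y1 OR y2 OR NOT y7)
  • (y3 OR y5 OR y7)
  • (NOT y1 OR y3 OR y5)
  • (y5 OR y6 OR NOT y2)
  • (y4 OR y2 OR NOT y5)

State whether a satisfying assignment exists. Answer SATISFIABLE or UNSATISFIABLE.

Branch on y1: take y1 = True.
For the remaining variables, y2 = True, y3 = False, y4 = True, y5 = True, y6 = True, y7 = False, y8 = False works.
Every clause has at least one true literal under this assignment.
So y1 = True, y2 = True, y3 = False, y4 = True, y5 = True, y6 = True, y7 = False, y8 = False is a satisfying assignment.

SATISFIABLE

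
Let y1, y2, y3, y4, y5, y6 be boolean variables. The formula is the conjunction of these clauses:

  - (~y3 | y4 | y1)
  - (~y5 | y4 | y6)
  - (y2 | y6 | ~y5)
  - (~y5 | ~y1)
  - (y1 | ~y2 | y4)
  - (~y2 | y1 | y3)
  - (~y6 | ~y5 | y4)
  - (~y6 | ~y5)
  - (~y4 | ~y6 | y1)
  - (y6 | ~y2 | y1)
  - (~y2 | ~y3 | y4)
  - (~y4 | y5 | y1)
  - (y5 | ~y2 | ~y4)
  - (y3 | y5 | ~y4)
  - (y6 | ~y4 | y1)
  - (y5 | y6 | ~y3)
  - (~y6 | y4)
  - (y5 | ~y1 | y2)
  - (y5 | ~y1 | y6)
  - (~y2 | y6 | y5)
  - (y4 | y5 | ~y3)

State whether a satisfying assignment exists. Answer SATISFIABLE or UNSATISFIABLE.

SATISFIABLE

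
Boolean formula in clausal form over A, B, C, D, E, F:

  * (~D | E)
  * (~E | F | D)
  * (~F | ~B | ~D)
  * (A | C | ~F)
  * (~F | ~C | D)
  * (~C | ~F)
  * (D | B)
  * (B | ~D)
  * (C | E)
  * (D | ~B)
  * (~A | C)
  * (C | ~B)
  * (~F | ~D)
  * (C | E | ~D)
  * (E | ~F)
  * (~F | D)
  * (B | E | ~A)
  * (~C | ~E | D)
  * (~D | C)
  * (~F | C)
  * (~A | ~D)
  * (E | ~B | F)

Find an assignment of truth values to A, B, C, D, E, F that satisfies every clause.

A=F, B=T, C=T, D=T, E=T, F=F

Set A = False and propagate.
Set B = True and propagate.
  then D is forced to True.
  then E is forced to True.
  then F is forced to False.
  then C is forced to True.
Every clause has at least one true literal under this assignment.
Check each clause:
  1. (~D | E) — E is true.
  2. (F | D | ~E) — D is true.
  3. (~D | ~B | ~F) — ~F is true.
  4. (~F | C | A) — ~F is true.
  5. (~F | D | ~C) — ~F is true.
  6. (~C | ~F) — ~F is true.
  7. (B | D) — B is true.
  8. (B | ~D) — B is true.
  9. (E | C) — C is true.
  10. (D | ~B) — D is true.
  11. (~A | C) — C is true.
  12. (~B | C) — C is true.
  13. (~D | ~F) — ~F is true.
  14. (~D | E | C) — C is true.
  15. (E | ~F) — ~F is true.
  16. (~F | D) — ~F is true.
  17. (~A | B | E) — B is true.
  18. (~E | D | ~C) — D is true.
  19. (~D | C) — C is true.
  20. (~F | C) — ~F is true.
  21. (~D | ~A) — ~A is true.
  22. (E | F | ~B) — E is true.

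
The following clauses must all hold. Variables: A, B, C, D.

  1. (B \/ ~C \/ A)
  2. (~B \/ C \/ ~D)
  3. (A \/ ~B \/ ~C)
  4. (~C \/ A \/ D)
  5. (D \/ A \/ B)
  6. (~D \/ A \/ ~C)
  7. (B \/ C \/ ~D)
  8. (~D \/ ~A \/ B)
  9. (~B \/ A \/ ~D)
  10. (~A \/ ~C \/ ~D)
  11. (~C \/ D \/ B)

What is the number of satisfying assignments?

Satisfying assignments:
  A=F B=T C=F D=F
  A=T B=F C=F D=F
  A=T B=T C=F D=F
  A=T B=T C=T D=F
Count: 4.

4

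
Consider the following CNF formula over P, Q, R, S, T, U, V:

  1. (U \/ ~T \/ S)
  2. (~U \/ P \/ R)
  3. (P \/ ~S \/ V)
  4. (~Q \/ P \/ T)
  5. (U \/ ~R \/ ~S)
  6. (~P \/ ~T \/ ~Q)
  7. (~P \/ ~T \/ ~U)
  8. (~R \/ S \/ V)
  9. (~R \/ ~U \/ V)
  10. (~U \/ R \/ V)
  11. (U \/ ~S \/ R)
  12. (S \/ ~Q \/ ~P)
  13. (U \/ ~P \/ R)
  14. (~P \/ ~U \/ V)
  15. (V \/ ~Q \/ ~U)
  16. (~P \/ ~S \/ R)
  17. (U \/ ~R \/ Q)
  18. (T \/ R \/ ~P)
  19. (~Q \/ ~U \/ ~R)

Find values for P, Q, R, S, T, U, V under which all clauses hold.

P = True  Q = False  R = True  S = False  T = False  U = True  V = True

Pure literal: V appears only positively; assign V = True.
Branch on P: take P = True.
Try Q = False.
Set R = True and propagate.
  then U is forced to True.
  then T is forced to False.
S is now unconstrained; take S = False.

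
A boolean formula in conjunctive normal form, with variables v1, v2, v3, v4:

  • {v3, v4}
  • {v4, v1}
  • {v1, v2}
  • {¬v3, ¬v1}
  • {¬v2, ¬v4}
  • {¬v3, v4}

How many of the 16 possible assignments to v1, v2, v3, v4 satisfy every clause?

The models are:
  v1=T v2=F v3=F v4=T
That's 1 in total.

1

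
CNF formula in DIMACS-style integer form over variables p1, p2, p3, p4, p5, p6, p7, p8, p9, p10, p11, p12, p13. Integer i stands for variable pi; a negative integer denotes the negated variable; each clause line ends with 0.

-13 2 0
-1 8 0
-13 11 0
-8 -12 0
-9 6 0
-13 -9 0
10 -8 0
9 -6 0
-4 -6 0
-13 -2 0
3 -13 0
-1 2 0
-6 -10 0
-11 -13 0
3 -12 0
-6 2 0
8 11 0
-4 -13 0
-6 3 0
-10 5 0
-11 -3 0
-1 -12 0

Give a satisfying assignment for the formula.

p1=False, p2=False, p3=False, p4=True, p5=True, p6=False, p7=True, p8=True, p9=False, p10=True, p11=True, p12=False, p13=False

Check each clause:
  1. {¬p13, p2} — ¬p13 is true.
  2. {p8, ¬p1} — p8 is true.
  3. {¬p13, p11} — p11 is true.
  4. {¬p8, ¬p12} — ¬p12 is true.
  5. {¬p9, p6} — ¬p9 is true.
  6. {¬p13, ¬p9} — ¬p13 is true.
  7. {p10, ¬p8} — p10 is true.
  8. {¬p6, p9} — ¬p6 is true.
  9. {¬p6, ¬p4} — ¬p6 is true.
  10. {¬p2, ¬p13} — ¬p13 is true.
  11. {¬p13, p3} — ¬p13 is true.
  12. {p2, ¬p1} — ¬p1 is true.
  13. {¬p10, ¬p6} — ¬p6 is true.
  14. {¬p13, ¬p11} — ¬p13 is true.
  15. {p3, ¬p12} — ¬p12 is true.
  16. {p2, ¬p6} — ¬p6 is true.
  17. {p8, p11} — p8 is true.
  18. {¬p4, ¬p13} — ¬p13 is true.
  19. {p3, ¬p6} — ¬p6 is true.
  20. {p5, ¬p10} — p5 is true.
  21. {¬p11, ¬p3} — ¬p3 is true.
  22. {¬p12, ¬p1} — ¬p12 is true.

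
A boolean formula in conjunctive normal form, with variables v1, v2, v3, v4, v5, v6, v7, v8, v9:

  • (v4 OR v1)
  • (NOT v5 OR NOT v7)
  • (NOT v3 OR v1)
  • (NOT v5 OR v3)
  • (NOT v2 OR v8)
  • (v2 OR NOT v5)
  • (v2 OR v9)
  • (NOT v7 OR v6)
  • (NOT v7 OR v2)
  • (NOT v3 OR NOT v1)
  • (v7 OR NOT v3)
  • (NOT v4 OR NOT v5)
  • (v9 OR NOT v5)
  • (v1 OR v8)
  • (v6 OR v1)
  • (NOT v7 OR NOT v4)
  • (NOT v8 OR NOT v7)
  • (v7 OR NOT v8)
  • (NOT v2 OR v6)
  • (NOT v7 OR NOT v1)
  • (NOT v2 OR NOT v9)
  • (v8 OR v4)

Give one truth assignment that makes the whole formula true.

v1=True  v2=False  v3=False  v4=True  v5=False  v6=False  v7=False  v8=False  v9=True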